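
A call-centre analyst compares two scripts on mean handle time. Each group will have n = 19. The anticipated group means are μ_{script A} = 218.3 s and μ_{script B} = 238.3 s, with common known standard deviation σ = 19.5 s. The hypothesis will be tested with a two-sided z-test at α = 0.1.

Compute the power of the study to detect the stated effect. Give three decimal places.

Power ≈ 0.935

Standardized effect: d = |μ_{script A} − μ_{script B}| / σ = |218.3 − 238.3| / 19.5 = 1.0256
Noncentrality parameter: δ = d·√(n/2) = 1.0256 × √(19/2) = 3.1612
Two-sided α = 0.1 → critical value z_{0.05} = 1.645.
Power = Φ(δ − 1.645) + Φ(−δ − 1.645) = Φ(1.516) + Φ(-4.806) = 0.9353 + 0.0000 = 0.9353.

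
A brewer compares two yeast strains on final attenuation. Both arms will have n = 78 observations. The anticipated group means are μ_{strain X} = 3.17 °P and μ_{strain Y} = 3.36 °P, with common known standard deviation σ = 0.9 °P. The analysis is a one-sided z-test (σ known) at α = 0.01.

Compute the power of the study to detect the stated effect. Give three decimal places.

Power ≈ 0.157

Standardized effect: d = |μ_{strain X} − μ_{strain Y}| / σ = |3.17 − 3.36| / 0.9 = 0.2111
Noncentrality parameter: δ = d·√(n/2) = 0.2111 × √(78/2) = 1.3184
One-sided α = 0.01 → critical value z_{0.01} = 2.326.
Power = P(Z > 2.326 − δ) = Φ(-1.008) = 0.1567.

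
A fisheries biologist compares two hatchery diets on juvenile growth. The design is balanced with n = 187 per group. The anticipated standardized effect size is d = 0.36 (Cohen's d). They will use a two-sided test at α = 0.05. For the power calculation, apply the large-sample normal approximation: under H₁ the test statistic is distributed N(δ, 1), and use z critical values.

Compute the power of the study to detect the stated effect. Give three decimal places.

Power ≈ 0.936

Noncentrality parameter: δ = d·√(n/2) = 0.36 × √(187/2) = 3.4810
Critical value for a two-sided test at α = 0.05: z_{α/2} = 1.960.
Power = Φ(δ − 1.960) + Φ(−δ − 1.960) = Φ(1.521) + Φ(-5.441) = 0.9359 + 0.0000 = 0.9359.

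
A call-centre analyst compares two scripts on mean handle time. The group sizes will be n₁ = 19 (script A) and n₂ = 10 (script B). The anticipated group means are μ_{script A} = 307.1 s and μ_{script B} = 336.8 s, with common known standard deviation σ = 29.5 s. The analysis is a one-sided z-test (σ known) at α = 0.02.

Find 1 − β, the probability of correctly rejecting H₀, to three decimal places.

Standardized effect: d = |μ_{script A} − μ_{script B}| / σ = |307.1 − 336.8| / 29.5 = 1.0068
Noncentrality parameter: δ = d / √(1/n₁ + 1/n₂) = 1.0068 / √(1/19 + 1/10) = 2.5770
Critical value for a one-sided test at α = 0.02: z_α = 2.054.
Power = Φ(δ − 2.054) = Φ(0.523) = 0.6996.

Power ≈ 0.700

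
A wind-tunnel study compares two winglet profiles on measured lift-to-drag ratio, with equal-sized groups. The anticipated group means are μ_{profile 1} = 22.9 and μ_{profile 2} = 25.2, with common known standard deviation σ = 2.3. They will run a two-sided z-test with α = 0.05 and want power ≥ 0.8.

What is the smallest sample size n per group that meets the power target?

n = 16 per group

Standardized effect: d = |μ_{profile 1} − μ_{profile 2}| / σ = |22.9 − 25.2| / 2.3 = 1.0000
For power 0.8 need Φ(δ − z_{0.025}) = 0.8, so δ = z_{0.025} + z_{0.20} = 1.960 + 0.842 = 2.802.
(The Φ(−δ − z_{α/2}) term is vanishingly small for δ > 0 and is dropped in the standard sample-size formula.)
δ = d·√(n/2) ⇒ n = 2(δ/d)² = 2 × (2.802 / 1.0000)² = 15.70.
Rounding up, n = 16 per group.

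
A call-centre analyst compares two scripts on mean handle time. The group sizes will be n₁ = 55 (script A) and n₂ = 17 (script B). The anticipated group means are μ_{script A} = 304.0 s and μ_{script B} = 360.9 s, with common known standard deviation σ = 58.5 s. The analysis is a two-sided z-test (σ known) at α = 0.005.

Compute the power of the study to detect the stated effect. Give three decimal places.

Standardized effect: d = |μ_{script A} − μ_{script B}| / σ = |304.0 − 360.9| / 58.5 = 0.9726
Noncentrality parameter: λ = d / √(1/n₁ + 1/n₂) = 0.9726 / √(1/55 + 1/17) = 3.5051
Two-sided α = 0.005 → critical value z_{0.0025} = 2.807.
Power = Φ(λ − 2.807) + Φ(−λ − 2.807) = Φ(0.698) + Φ(-6.312) = 0.7574 + 0.0000 = 0.7574.

Power ≈ 0.757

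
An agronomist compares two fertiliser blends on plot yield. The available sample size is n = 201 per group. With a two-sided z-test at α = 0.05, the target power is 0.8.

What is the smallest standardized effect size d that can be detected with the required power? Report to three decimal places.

d ≈ 0.279

Required noncentrality: δ = z_{0.025} + z_{0.20} = 1.960 + 0.842 = 2.802.
(The second rejection-region term Φ(−δ − z_{α/2}) is negligible and dropped.)
δ = d·√(n/2) ⇒ d = δ/√(n/2) = 2.802/√(201/2) = 0.2795.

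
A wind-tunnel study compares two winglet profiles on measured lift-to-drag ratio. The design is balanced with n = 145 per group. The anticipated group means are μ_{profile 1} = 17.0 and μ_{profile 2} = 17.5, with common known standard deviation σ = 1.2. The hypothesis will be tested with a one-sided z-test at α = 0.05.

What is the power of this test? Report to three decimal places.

Standardized effect: d = |μ_{profile 1} − μ_{profile 2}| / σ = |17.0 − 17.5| / 1.2 = 0.4167
Noncentrality parameter: δ = d·√(n/2) = 0.4167 × √(145/2) = 3.5478
Critical value for a one-sided test at α = 0.05: z_α = 1.645.
Power = Φ(δ − 1.645) = Φ(1.903) = 0.9715.

Power ≈ 0.971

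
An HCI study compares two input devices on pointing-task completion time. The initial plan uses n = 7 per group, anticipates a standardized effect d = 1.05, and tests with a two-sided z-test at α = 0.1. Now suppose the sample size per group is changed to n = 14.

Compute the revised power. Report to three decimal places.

Power ≈ 0.871

With n = 14 per group: δ = d·√(n/2) = 1.05 × √(14/2) = 2.7780. Critical value z_{0.05} = 1.645.
Revised power = Φ(δ − 1.645) + Φ(−δ − 1.645) = Φ(1.133) + Φ(-4.423) = 0.8714 + 0.0000 = 0.8714.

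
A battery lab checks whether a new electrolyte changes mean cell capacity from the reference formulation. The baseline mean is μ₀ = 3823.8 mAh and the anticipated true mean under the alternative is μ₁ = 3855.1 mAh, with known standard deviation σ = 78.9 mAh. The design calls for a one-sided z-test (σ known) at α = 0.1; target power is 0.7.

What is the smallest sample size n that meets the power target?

n = 21

Standardized effect: d = |μ₁ − μ₀| / σ = |3855.1 − 3823.8| / 78.9 = 0.3967
For power 0.7 need Φ(δ − z_{0.1}) = 0.7, so δ = z_{0.1} + z_{0.30} = 1.282 + 0.524 = 1.806.
δ = d·√n ⇒ n = (δ/d)² = (1.806 / 0.3967)² = 20.72.
Round up to the next whole unit.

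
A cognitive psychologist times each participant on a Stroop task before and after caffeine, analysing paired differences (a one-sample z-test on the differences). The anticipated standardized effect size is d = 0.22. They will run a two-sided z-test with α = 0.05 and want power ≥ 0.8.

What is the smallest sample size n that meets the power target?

Set Φ(δ − 1.960) = 0.8; then δ − 1.960 = Φ⁻¹(0.8) = 0.842, giving δ = 2.802.
(For δ > 0 the lower-tail rejection region contributes negligibly to power, so the one-term inversion is standard.)
δ = d·√n ⇒ n = (δ/d)² = (2.802 / 0.22)² = 162.17.
Rounding up, n = 163.

n = 163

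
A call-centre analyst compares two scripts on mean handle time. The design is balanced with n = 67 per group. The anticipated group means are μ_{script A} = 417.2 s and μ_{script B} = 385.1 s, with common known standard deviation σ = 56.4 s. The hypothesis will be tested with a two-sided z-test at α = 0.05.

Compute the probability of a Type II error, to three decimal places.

Standardized effect: d = |μ_{script A} − μ_{script B}| / σ = |417.2 − 385.1| / 56.4 = 0.5691
Noncentrality parameter: δ = d·√(n/2) = 0.5691 × √(67/2) = 3.2942
Critical value for a two-sided test at α = 0.05: z_{α/2} = 1.960.
Power = Φ(δ − 1.960) + Φ(−δ − 1.960) = Φ(1.334) + Φ(-5.254) = 0.9089 + 0.0000 = 0.9089.
Type II error: β = 1 − power = 1 − 0.9089 = 0.0911.

β ≈ 0.091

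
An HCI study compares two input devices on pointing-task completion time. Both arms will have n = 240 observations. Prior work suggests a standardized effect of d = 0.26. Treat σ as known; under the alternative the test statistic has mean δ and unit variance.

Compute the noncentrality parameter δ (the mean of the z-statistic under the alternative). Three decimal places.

δ ≈ 2.848

The noncentrality parameter scales effect size by the design's sample-size factor: δ = d·√(n/2) = 0.26 × √(240/2) = 2.8482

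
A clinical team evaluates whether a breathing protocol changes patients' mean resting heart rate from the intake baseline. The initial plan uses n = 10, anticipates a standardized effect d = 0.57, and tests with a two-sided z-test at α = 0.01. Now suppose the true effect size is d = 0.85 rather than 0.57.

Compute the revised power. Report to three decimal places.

With d = 0.85: δ = d·√n = 0.85 × √10 = 2.6879. Critical value z_{0.005} = 2.576.
Revised power = Φ(δ − 2.576) + Φ(−δ − 2.576) = Φ(0.112) + Φ(-5.264) = 0.5446 + 0.0000 = 0.5446.

Power ≈ 0.545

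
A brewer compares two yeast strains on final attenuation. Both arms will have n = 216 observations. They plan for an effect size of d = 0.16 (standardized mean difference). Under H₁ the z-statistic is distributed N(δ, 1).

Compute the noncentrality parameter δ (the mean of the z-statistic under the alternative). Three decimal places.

δ ≈ 1.663

The noncentrality parameter scales effect size by the design's sample-size factor: δ = d·√(n/2) = 0.16 × √(216/2) = 1.6628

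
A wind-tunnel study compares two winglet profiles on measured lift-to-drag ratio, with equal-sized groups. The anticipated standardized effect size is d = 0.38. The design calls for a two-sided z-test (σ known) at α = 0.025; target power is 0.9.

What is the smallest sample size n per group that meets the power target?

n = 172 per group

For power 0.9 need Φ(δ − z_{0.0125}) = 0.9, so δ = z_{0.0125} + z_{0.10} = 2.241 + 1.282 = 3.523.
(The Φ(−δ − z_{α/2}) term is vanishingly small for δ > 0 and is dropped in the standard sample-size formula.)
δ = d·√(n/2) ⇒ n = 2(δ/d)² = 2 × (3.523 / 0.38)² = 171.90.
Rounding up, n = 172 per group.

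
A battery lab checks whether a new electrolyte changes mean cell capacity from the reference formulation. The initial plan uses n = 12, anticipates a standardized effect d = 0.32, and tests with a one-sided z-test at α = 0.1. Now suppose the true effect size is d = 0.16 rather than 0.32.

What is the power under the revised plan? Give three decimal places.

With d = 0.16: δ = d·√n = 0.16 × √12 = 0.5543. Critical value z_{0.1} = 1.282.
Revised power = Φ(δ − 1.282) = Φ(-0.727) = 0.2335.

Power ≈ 0.234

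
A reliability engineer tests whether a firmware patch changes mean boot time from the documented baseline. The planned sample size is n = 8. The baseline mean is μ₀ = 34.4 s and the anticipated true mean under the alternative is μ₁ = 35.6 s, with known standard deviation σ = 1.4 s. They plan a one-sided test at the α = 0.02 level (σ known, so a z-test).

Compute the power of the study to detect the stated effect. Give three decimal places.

Power ≈ 0.645

Standardized effect: d = |μ₁ − μ₀| / σ = |35.6 − 34.4| / 1.4 = 0.8571
Noncentrality parameter: δ = d·√n = 0.8571 × √8 = 2.4244
One-sided α = 0.02 → critical value z_{0.02} = 2.054.
Power = P(Z > 2.054 − δ) = Φ(0.371) = 0.6445.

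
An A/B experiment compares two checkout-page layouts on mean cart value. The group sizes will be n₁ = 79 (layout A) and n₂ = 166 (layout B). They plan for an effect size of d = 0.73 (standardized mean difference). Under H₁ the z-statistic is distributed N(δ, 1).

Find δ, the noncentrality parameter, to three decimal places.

The noncentrality parameter scales effect size by the design's sample-size factor: δ = d / √(1/n₁ + 1/n₂) = 0.73 / √(1/79 + 1/166) = 5.3408

δ ≈ 5.341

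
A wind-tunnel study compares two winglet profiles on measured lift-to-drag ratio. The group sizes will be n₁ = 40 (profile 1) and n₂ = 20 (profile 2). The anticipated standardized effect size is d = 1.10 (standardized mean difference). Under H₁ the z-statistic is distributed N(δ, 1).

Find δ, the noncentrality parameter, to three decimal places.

The noncentrality parameter scales effect size by the design's sample-size factor: δ = d / √(1/n₁ + 1/n₂) = 1.10 / √(1/40 + 1/20) = 4.0166

δ ≈ 4.017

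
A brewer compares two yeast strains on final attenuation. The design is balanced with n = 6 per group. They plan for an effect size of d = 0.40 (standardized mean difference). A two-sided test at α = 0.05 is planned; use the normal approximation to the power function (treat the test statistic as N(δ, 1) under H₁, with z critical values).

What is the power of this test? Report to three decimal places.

Noncentrality parameter: δ = d·√(n/2) = 0.40 × √(6/2) = 0.6928
Two-sided α = 0.05 → critical value z_{0.025} = 1.960.
Power = Φ(δ − 1.960) + Φ(−δ − 1.960) = Φ(-1.267) + Φ(-2.653) = 0.1026 + 0.0040 = 0.1065.

Power ≈ 0.107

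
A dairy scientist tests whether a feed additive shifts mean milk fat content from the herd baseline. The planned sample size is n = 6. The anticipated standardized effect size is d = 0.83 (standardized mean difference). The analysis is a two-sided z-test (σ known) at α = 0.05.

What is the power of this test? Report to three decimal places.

Power ≈ 0.529

Noncentrality parameter: δ = d·√n = 0.83 × √6 = 2.0331
Two-sided α = 0.05 → critical value z_{0.025} = 1.960.
Power = Φ(δ − 1.960) + Φ(−δ − 1.960) = Φ(0.073) + Φ(-3.993) = 0.5291 + 0.0000 = 0.5292.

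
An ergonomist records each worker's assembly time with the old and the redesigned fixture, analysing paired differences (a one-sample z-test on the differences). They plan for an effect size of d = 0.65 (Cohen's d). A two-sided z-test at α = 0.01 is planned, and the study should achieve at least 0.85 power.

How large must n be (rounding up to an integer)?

Set Φ(δ − 2.576) = 0.85; then δ − 2.576 = Φ⁻¹(0.85) = 1.036, giving δ = 3.612.
(Ignoring the negligible lower-tail rejection probability gives the usual closed-form inversion.)
δ = d·√n ⇒ n = (δ/d)² = (3.612 / 0.65)² = 30.88.
Round up to the next whole unit.

n = 31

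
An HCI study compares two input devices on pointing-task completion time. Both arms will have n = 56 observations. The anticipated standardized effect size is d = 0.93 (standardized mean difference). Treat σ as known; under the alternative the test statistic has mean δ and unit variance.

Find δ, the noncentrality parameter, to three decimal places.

δ = d·√(n/2) = 0.93 × √(56/2) = 4.9211

δ ≈ 4.921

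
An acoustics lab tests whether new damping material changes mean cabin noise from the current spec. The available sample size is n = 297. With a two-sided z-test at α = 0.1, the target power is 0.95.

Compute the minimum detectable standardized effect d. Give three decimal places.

Need Φ(δ − 1.645) = 0.95, so δ = 1.645 + 1.645 = 3.290.
(Lower-tail contribution to power is negligible for δ > 0.)
δ = d·√n ⇒ d = δ/√n = 3.290/√297 = 0.1909.

d ≈ 0.191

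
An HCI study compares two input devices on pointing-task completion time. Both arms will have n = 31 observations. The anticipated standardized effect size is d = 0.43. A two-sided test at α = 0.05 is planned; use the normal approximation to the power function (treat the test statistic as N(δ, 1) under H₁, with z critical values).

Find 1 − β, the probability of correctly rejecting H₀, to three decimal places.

Power ≈ 0.395

Noncentrality parameter: δ = d·√(n/2) = 0.43 × √(31/2) = 1.6929
Critical value for a two-sided test at α = 0.05: z_{α/2} = 1.960.
Power = Φ(δ − 1.960) + Φ(−δ − 1.960) = Φ(-0.267) + Φ(-3.653) = 0.3947 + 0.0001 = 0.3948.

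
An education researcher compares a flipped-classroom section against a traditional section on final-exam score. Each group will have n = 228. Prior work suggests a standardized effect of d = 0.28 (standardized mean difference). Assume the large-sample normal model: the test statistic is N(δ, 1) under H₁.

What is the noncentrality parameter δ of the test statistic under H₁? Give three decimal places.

The noncentrality parameter scales effect size by the design's sample-size factor: δ = d·√(n/2) = 0.28 × √(228/2) = 2.9896

δ ≈ 2.990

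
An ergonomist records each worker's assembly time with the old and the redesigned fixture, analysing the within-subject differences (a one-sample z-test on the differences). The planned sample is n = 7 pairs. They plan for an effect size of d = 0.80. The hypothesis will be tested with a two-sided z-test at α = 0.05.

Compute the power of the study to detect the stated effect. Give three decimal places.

Noncentrality parameter: δ = d·√n = 0.80 × √7 = 2.1166
Two-sided α = 0.05 → critical value z_{0.025} = 1.960.
Power = Φ(δ − 1.960) + Φ(−δ − 1.960) = Φ(0.157) + Φ(-4.077) = 0.5622 + 0.0000 = 0.5623.

Power ≈ 0.562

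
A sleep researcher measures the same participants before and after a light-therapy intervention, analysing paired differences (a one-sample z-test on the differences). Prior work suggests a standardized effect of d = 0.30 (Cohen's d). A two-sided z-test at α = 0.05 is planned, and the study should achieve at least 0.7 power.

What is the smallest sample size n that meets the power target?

n = 69

For power 0.7 need Φ(δ − z_{0.025}) = 0.7, so δ = z_{0.025} + z_{0.30} = 1.960 + 0.524 = 2.484.
(Ignoring the negligible lower-tail rejection probability gives the usual closed-form inversion.)
δ = d·√n ⇒ n = (δ/d)² = (2.484 / 0.30)² = 68.58.
Rounding up, n = 69.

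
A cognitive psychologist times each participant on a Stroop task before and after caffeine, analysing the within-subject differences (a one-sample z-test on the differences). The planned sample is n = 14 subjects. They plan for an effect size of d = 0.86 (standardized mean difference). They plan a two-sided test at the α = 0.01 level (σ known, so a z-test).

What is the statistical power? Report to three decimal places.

Noncentrality parameter: δ = d·√n = 0.86 × √14 = 3.2178
Critical value for a two-sided test at α = 0.01: z_{α/2} = 2.576.
Power = Φ(δ − 2.576) + Φ(−δ − 2.576) = Φ(0.642) + Φ(-5.794) = 0.7396 + 0.0000 = 0.7396.

Power ≈ 0.740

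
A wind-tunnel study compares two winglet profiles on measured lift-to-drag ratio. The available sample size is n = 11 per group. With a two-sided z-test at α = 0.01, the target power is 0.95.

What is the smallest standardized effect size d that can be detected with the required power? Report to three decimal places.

d ≈ 1.800

Need Φ(δ − 2.576) = 0.95, so δ = 2.576 + 1.645 = 4.221.
(Lower-tail contribution to power is negligible for δ > 0.)
δ = d·√(n/2) ⇒ d = δ/√(n/2) = 4.221/√(11/2) = 1.7997.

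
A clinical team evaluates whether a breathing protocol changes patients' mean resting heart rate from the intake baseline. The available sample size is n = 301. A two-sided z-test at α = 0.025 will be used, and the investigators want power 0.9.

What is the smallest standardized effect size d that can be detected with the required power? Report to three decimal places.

Required noncentrality: δ = z_{0.0125} + z_{0.10} = 2.241 + 1.282 = 3.523.
(The second rejection-region term Φ(−δ − z_{α/2}) is negligible and dropped.)
δ = d·√n ⇒ d = δ/√n = 3.523/√301 = 0.2031.

d ≈ 0.203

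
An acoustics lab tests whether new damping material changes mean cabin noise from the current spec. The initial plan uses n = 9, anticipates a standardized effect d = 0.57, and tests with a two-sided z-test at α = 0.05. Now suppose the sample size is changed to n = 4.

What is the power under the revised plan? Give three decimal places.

With n = 4: δ = d·√n = 0.57 × √4 = 1.1400. Critical value z_{0.025} = 1.960.
Revised power = Φ(δ − 1.960) + Φ(−δ − 1.960) = Φ(-0.820) + Φ(-3.100) = 0.2061 + 0.0010 = 0.2071.

Power ≈ 0.207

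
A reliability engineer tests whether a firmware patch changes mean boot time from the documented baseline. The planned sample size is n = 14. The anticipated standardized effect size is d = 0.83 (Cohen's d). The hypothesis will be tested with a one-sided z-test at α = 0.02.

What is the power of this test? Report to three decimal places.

Noncentrality parameter: δ = d·√n = 0.83 × √14 = 3.1056
Critical value for a one-sided test at α = 0.02: z_α = 2.054.
Power = Φ(δ − 2.054) = Φ(1.052) = 0.8536.

Power ≈ 0.854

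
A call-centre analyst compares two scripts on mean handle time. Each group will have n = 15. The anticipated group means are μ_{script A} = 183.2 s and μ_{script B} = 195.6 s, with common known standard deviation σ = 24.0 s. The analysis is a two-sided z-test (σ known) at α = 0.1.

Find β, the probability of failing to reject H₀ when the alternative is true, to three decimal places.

Standardized effect: d = |μ_{script A} − μ_{script B}| / σ = |183.2 − 195.6| / 24.0 = 0.5167
Noncentrality parameter: λ = d·√(n/2) = 0.5167 × √(15/2) = 1.4149
Critical value for a two-sided test at α = 0.1: z_{α/2} = 1.645.
Power = Φ(λ − 1.645) + Φ(−λ − 1.645) = Φ(-0.230) + Φ(-3.060) = 0.4091 + 0.0011 = 0.4102.
Type II error: β = 1 − power = 1 − 0.4102 = 0.5898.

β ≈ 0.590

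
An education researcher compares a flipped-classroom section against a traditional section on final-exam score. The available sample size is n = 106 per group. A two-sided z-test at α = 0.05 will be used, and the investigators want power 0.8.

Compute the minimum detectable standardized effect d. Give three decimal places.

d ≈ 0.385

Required noncentrality: δ = z_{0.025} + z_{0.20} = 1.960 + 0.842 = 2.802.
(The second rejection-region term Φ(−δ − z_{α/2}) is negligible and dropped.)
δ = d·√(n/2) ⇒ d = δ/√(n/2) = 2.802/√(106/2) = 0.3848.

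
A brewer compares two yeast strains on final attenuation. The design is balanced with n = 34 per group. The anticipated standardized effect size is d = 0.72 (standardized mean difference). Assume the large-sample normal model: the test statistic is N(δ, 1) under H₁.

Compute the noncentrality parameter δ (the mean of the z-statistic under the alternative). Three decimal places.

δ ≈ 2.969

δ = d·√(n/2) = 0.72 × √(34/2) = 2.9686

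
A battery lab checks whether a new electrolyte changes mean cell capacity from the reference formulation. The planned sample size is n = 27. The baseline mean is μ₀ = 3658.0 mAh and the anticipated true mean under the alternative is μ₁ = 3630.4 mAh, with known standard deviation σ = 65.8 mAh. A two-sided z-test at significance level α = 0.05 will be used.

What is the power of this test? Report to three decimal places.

Power ≈ 0.587

Standardized effect: d = |μ₁ − μ₀| / σ = |3630.4 − 3658.0| / 65.8 = 0.4195
Noncentrality parameter: δ = d·√n = 0.4195 × √27 = 2.1795
Two-sided α = 0.05 → critical value z_{0.025} = 1.960.
Power = Φ(δ − 1.960) + Φ(−δ − 1.960) = Φ(0.220) + Φ(-4.140) = 0.5869 + 0.0000 = 0.5869.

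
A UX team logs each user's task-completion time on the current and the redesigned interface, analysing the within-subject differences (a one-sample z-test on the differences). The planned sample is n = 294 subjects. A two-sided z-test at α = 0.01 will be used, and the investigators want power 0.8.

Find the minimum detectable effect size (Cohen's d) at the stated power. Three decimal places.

Required noncentrality: δ = z_{0.005} + z_{0.20} = 2.576 + 0.842 = 3.417.
(Lower-tail contribution to power is negligible for δ > 0.)
δ = d·√n ⇒ d = δ/√n = 3.417/√294 = 0.1993.

d ≈ 0.199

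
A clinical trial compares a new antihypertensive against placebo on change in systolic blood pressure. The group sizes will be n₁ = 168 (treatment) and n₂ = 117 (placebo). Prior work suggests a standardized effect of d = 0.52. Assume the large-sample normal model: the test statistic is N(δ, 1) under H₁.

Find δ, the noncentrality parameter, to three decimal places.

δ ≈ 4.318

The noncentrality parameter scales effect size by the design's sample-size factor: δ = d / √(1/n₁ + 1/n₂) = 0.52 / √(1/168 + 1/117) = 4.3185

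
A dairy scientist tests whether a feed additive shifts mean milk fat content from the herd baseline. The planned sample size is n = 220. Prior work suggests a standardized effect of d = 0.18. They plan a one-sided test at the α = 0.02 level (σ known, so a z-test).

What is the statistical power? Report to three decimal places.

Power ≈ 0.731

Noncentrality parameter: δ = d·√n = 0.18 × √220 = 2.6698
One-sided α = 0.02 → critical value z_{0.02} = 2.054.
Power = P(Z > 2.054 − δ) = Φ(0.616) = 0.7311.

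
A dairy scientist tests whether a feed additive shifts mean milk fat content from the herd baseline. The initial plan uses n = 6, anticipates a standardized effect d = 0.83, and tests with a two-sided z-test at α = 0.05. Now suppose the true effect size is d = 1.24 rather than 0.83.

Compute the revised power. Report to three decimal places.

Power ≈ 0.859

With d = 1.24: δ = d·√n = 1.24 × √6 = 3.0374. Critical value z_{0.025} = 1.960.
Revised power = Φ(δ − 1.960) + Φ(−δ − 1.960) = Φ(1.077) + Φ(-4.997) = 0.8593 + 0.0000 = 0.8594.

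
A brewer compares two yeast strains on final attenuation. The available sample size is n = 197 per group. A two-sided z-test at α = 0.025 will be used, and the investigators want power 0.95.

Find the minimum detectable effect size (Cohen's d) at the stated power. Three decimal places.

d ≈ 0.392

Need Φ(δ − 2.241) = 0.95, so δ = 2.241 + 1.645 = 3.886.
(Lower-tail contribution to power is negligible for δ > 0.)
δ = d·√(n/2) ⇒ d = δ/√(n/2) = 3.886/√(197/2) = 0.3916.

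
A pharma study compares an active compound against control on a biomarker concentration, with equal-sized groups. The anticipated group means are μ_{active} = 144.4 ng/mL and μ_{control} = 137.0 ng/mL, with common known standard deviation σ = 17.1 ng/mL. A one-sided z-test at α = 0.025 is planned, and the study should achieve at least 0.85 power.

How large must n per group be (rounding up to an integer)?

n = 96 per group

Standardized effect: d = |μ_{active} − μ_{control}| / σ = |144.4 − 137.0| / 17.1 = 0.4327
Set Φ(δ − 1.960) = 0.85; then δ − 1.960 = Φ⁻¹(0.85) = 1.036, giving δ = 2.996.
δ = d·√(n/2) ⇒ n = 2(δ/d)² = 2 × (2.996 / 0.4327)² = 95.89.
Round up to the next whole unit.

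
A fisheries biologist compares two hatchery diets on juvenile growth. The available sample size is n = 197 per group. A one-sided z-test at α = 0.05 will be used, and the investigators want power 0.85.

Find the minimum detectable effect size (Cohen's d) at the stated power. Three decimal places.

d ≈ 0.270

Required noncentrality: δ = z_{0.05} + z_{0.15} = 1.645 + 1.036 = 2.681.
δ = d·√(n/2) ⇒ d = δ/√(n/2) = 2.681/√(197/2) = 0.2702.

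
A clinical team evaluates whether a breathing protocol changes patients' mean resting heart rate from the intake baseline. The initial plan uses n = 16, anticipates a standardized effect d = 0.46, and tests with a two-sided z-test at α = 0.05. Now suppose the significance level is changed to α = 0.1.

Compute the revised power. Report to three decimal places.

Power ≈ 0.578

δ = d·√n = 0.46 × √16 = 1.8400 (unchanged). New critical value: z_{0.05} = 1.645.
Revised power = Φ(δ − 1.645) + Φ(−δ − 1.645) = Φ(0.195) + Φ(-3.485) = 0.5774 + 0.0002 = 0.5776.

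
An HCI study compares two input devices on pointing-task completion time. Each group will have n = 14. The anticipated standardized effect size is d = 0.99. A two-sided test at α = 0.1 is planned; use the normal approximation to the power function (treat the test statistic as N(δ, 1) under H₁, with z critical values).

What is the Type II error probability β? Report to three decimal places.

Noncentrality parameter: δ = d·√(n/2) = 0.99 × √(14/2) = 2.6193
Two-sided α = 0.1 → critical value z_{0.05} = 1.645.
Power = Φ(δ − 1.645) + Φ(−δ − 1.645) = Φ(0.974) + Φ(-4.264) = 0.8351 + 0.0000 = 0.8351.
Type II error: β = 1 − power = 1 − 0.8351 = 0.1649.

β ≈ 0.165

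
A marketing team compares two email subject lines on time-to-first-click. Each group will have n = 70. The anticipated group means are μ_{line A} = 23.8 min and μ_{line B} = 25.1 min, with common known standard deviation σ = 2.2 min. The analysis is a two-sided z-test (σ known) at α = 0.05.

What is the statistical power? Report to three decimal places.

Standardized effect: d = |μ_{line A} − μ_{line B}| / σ = |23.8 − 25.1| / 2.2 = 0.5909
Noncentrality parameter: δ = d·√(n/2) = 0.5909 × √(70/2) = 3.4959
Two-sided α = 0.05 → critical value z_{0.025} = 1.960.
Power = Φ(δ − 1.960) + Φ(−δ − 1.960) = Φ(1.536) + Φ(-5.456) = 0.9377 + 0.0000 = 0.9377.

Power ≈ 0.938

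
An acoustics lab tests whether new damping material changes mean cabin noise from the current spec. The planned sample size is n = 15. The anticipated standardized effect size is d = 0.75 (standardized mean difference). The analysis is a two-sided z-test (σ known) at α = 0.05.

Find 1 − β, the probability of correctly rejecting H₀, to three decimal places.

Noncentrality parameter: δ = d·√n = 0.75 × √15 = 2.9047
Critical value for a two-sided test at α = 0.05: z_{α/2} = 1.960.
Power = Φ(δ − 1.960) + Φ(−δ − 1.960) = Φ(0.945) + Φ(-4.865) = 0.8276 + 0.0000 = 0.8276.

Power ≈ 0.828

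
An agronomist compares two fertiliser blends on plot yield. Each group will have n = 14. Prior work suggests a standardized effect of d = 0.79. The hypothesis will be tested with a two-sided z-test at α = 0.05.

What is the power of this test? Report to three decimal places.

Noncentrality parameter: δ = d·√(n/2) = 0.79 × √(14/2) = 2.0901
Two-sided α = 0.05 → critical value z_{0.025} = 1.960.
Power = Φ(δ − 1.960) + Φ(−δ − 1.960) = Φ(0.130) + Φ(-4.050) = 0.5518 + 0.0000 = 0.5518.

Power ≈ 0.552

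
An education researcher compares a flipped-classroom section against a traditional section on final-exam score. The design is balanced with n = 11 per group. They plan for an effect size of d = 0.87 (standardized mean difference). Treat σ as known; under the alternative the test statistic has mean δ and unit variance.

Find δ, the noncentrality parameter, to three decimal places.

δ ≈ 2.040

δ = d·√(n/2) = 0.87 × √(11/2) = 2.0403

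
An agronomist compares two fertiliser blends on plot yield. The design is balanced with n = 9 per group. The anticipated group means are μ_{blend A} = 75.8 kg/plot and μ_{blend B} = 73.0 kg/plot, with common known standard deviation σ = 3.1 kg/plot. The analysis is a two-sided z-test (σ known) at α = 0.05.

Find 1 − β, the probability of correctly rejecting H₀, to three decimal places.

Standardized effect: d = |μ_{blend A} − μ_{blend B}| / σ = |75.8 − 73.0| / 3.1 = 0.9032
Noncentrality parameter: δ = d·√(n/2) = 0.9032 × √(9/2) = 1.9160
Two-sided α = 0.05 → critical value z_{0.025} = 1.960.
Power = Φ(δ − 1.960) + Φ(−δ − 1.960) = Φ(-0.044) + Φ(-3.876) = 0.4825 + 0.0001 = 0.4825.

Power ≈ 0.483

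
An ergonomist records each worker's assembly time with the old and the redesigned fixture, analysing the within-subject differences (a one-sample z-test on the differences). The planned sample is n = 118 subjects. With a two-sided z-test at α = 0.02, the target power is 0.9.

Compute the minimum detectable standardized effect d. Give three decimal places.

d ≈ 0.332

Required noncentrality: δ = z_{0.01} + z_{0.10} = 2.326 + 1.282 = 3.608.
(The second rejection-region term Φ(−δ − z_{α/2}) is negligible and dropped.)
δ = d·√n ⇒ d = δ/√n = 3.608/√118 = 0.3321.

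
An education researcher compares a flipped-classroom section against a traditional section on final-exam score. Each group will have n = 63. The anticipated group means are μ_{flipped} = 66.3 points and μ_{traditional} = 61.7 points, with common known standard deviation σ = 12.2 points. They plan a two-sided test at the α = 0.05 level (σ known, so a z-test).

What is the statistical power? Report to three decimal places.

Power ≈ 0.562

Standardized effect: d = |μ_{flipped} − μ_{traditional}| / σ = |66.3 − 61.7| / 12.2 = 0.3770
Noncentrality parameter: δ = d·√(n/2) = 0.3770 × √(63/2) = 2.1162
Critical value for a two-sided test at α = 0.05: z_{α/2} = 1.960.
Power = Φ(δ − 1.960) + Φ(−δ − 1.960) = Φ(0.156) + Φ(-4.076) = 0.5621 + 0.0000 = 0.5621.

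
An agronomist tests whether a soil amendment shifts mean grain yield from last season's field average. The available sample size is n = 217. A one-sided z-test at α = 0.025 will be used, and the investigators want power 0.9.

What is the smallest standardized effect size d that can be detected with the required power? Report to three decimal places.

d ≈ 0.220

Need Φ(δ − 1.960) = 0.9, so δ = 1.960 + 1.282 = 3.242.
δ = d·√n ⇒ d = δ/√n = 3.242/√217 = 0.2200.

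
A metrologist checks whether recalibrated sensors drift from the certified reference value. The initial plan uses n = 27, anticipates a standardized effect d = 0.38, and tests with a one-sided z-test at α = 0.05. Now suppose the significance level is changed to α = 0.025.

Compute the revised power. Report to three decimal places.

δ = d·√n = 0.38 × √27 = 1.9745 (unchanged). New critical value: z_{0.025} = 1.960.
Revised power = P(Z > 1.960 − δ) = Φ(0.015) = 0.5058.

Power ≈ 0.506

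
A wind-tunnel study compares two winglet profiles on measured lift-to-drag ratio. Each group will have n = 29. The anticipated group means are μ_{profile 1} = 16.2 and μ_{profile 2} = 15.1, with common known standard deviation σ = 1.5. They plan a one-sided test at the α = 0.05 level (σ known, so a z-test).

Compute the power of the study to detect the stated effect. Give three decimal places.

Power ≈ 0.874

Standardized effect: d = |μ_{profile 1} − μ_{profile 2}| / σ = |16.2 − 15.1| / 1.5 = 0.7333
Noncentrality parameter: δ = d·√(n/2) = 0.7333 × √(29/2) = 2.7925
Critical value for a one-sided test at α = 0.05: z_α = 1.645.
Power = P(Z > 1.645 − δ) = Φ(1.148) = 0.8744.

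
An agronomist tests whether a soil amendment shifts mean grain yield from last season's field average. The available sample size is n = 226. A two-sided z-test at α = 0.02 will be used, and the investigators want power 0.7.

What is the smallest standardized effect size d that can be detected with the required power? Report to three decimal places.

d ≈ 0.190

Required noncentrality: δ = z_{0.01} + z_{0.30} = 2.326 + 0.524 = 2.851.
(Lower-tail contribution to power is negligible for δ > 0.)
δ = d·√n ⇒ d = δ/√n = 2.851/√226 = 0.1896.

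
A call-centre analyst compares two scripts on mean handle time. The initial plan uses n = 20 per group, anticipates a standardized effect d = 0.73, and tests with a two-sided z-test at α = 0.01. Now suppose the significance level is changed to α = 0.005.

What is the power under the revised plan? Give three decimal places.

δ = d·√(n/2) = 0.73 × √(20/2) = 2.3085 (unchanged). New critical value: z_{0.0025} = 2.807.
Revised power = Φ(δ − 2.807) + Φ(−δ − 2.807) = Φ(-0.499) + Φ(-5.115) = 0.3090 + 0.0000 = 0.3090.

Power ≈ 0.309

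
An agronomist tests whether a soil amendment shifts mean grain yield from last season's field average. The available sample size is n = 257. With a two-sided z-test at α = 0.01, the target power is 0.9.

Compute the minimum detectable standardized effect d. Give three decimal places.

Need Φ(δ − 2.576) = 0.9, so δ = 2.576 + 1.282 = 3.857.
(The second rejection-region term Φ(−δ − z_{α/2}) is negligible and dropped.)
δ = d·√n ⇒ d = δ/√n = 3.857/√257 = 0.2406.

d ≈ 0.241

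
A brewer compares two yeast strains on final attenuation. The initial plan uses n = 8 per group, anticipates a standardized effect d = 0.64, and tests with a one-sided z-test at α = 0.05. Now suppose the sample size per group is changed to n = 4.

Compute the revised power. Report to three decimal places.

Power ≈ 0.230

With n = 4 per group: δ = d·√(n/2) = 0.64 × √(4/2) = 0.9051. Critical value z_{0.05} = 1.645.
Revised power = Φ(δ − 1.645) = Φ(-0.740) = 0.2297.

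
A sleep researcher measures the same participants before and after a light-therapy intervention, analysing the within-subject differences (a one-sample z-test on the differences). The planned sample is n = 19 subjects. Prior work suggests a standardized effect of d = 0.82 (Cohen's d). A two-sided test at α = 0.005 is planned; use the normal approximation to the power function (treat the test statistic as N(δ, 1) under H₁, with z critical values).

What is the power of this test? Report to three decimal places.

Noncentrality parameter: λ = d·√n = 0.82 × √19 = 3.5743
Critical value for a two-sided test at α = 0.005: z_{α/2} = 2.807.
Power = Φ(λ − 2.807) + Φ(−λ − 2.807) = Φ(0.767) + Φ(-6.381) = 0.7785 + 0.0000 = 0.7785.

Power ≈ 0.779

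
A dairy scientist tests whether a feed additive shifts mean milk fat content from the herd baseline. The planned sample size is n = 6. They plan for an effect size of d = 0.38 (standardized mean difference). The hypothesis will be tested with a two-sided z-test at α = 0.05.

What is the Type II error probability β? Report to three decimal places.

β ≈ 0.846

Noncentrality parameter: λ = d·√n = 0.38 × √6 = 0.9308
Two-sided α = 0.05 → critical value z_{0.025} = 1.960.
Power = Φ(λ − 1.960) + Φ(−λ − 1.960) = Φ(-1.029) + Φ(-2.891) = 0.1517 + 0.0019 = 0.1536.
Type II error: β = 1 − power = 1 − 0.1536 = 0.8464.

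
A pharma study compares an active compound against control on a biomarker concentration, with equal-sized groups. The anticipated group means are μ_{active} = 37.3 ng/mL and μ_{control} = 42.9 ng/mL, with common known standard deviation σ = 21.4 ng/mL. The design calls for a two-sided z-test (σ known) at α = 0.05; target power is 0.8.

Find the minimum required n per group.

n = 230 per group

Standardized effect: d = |μ_{active} − μ_{control}| / σ = |37.3 − 42.9| / 21.4 = 0.2617
For power 0.8 need Φ(δ − z_{0.025}) = 0.8, so δ = z_{0.025} + z_{0.20} = 1.960 + 0.842 = 2.802.
(For δ > 0 the lower-tail rejection region contributes negligibly to power, so the one-term inversion is standard.)
δ = d·√(n/2) ⇒ n = 2(δ/d)² = 2 × (2.802 / 0.2617)² = 229.24.
Rounding up, n = 230 per group.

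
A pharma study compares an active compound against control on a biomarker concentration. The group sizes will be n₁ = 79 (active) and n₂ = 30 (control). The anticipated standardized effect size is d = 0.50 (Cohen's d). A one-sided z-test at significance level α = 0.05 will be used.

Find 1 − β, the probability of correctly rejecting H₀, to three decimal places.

Noncentrality parameter: λ = d / √(1/n₁ + 1/n₂) = 0.50 / √(1/79 + 1/30) = 2.3315
Critical value for a one-sided test at α = 0.05: z_α = 1.645.
Power = P(Z > 1.645 − λ) = Φ(0.687) = 0.7538.

Power ≈ 0.754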